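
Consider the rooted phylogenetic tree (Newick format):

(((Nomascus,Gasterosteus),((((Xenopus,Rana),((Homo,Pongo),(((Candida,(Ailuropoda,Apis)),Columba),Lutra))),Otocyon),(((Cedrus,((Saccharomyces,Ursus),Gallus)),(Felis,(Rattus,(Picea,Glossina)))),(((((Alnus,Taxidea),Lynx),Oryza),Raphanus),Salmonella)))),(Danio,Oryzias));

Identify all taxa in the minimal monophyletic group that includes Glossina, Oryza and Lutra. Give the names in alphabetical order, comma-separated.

Tracing Glossina: it sits inside (Picea,Glossina).
Tracing Oryza: it sits inside (((Alnus,Taxidea),Lynx),Oryza).
Tracing Lutra: it sits inside (((Candida,(Ailuropoda,Apis)),Columba),Lutra).
The smallest clade enclosing all 3 is ((((Xenopus,Rana),((Homo,Pongo),(((Candida,(Ailuropoda,Apis)),Columba),Lutra))),Otocyon),(((Cedrus,((Saccharomyces,Ursus),Gallus)),(Felis,(Rattus,(Picea,Glossina)))),(((((Alnus,Taxidea),Lynx),Oryza),Raphanus),Salmonella))); the answer is its 24 terminal taxa in alphabetical order.

Ailuropoda, Alnus, Apis, Candida, Cedrus, Columba, Felis, Gallus, Glossina, Homo, Lutra, Lynx, Oryza, Otocyon, Picea, Pongo, Rana, Raphanus, Rattus, Saccharomyces, Salmonella, Taxidea, Ursus, Xenopus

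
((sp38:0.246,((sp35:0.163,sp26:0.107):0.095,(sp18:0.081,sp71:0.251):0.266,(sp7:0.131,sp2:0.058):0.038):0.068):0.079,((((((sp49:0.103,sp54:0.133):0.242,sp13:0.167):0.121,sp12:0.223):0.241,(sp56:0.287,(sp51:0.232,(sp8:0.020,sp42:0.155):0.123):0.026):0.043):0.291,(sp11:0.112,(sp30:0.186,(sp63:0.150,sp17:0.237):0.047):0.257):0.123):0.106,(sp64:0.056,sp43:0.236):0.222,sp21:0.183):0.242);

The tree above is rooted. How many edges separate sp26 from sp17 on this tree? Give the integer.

10

The MRCA of sp26 and sp17 is the root of the tree.
From sp26 up to that node: 4 branches. From sp17 up to the same node: 6 branches. Total: 4 + 6 = 10.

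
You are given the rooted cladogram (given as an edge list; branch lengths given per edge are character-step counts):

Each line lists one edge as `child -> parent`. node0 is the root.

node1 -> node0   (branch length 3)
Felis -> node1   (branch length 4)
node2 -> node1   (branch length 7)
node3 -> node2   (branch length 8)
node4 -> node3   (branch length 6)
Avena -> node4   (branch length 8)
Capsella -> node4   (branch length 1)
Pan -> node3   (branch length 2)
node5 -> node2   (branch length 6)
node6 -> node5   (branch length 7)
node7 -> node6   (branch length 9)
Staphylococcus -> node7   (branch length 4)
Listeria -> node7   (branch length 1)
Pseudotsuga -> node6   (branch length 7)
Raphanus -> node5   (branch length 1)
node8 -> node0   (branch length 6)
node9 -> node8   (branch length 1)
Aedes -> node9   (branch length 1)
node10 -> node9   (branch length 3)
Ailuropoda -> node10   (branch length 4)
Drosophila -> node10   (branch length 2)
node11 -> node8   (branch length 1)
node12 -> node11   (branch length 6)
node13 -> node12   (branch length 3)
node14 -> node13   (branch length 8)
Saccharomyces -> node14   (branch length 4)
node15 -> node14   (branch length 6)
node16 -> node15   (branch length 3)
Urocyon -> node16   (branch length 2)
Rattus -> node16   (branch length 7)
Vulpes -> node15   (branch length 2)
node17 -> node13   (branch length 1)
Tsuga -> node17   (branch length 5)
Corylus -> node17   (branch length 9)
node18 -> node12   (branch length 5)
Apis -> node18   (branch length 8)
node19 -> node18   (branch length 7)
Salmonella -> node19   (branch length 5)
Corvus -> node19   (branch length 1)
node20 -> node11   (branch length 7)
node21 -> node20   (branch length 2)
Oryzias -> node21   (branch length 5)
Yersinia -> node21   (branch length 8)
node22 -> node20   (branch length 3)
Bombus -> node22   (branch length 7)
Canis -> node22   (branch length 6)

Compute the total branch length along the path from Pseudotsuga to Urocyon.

The path runs Pseudotsuga → … → MRCA → … → Urocyon; the MRCA is the root of the tree.
Branch lengths along that path: 7 + 7 + 6 + 7 + 3 + 6 + 1 + 6 + 3 + 8 + 6 + 3 + 2 = 65.

65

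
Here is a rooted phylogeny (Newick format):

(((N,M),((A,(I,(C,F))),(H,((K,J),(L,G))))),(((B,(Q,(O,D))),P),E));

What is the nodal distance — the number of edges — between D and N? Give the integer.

9

The MRCA of D and N is the root of the tree.
From D up to that node: 6 branches. From N up to the same node: 3 branches. Total: 6 + 3 = 9.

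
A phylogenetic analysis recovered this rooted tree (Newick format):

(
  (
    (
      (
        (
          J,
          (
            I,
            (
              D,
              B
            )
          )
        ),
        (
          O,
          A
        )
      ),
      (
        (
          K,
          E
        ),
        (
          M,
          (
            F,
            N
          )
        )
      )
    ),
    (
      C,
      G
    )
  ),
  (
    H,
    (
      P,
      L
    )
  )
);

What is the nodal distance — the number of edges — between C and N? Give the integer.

The MRCA of C and N is the node subtending ((((J,(I,(D,B))),(O,A)),((K,E),(M,(F,N)))),(C,G)).
From C up to that node: 2 branches. From N up to the same node: 5 branches. Total: 2 + 5 = 7.

7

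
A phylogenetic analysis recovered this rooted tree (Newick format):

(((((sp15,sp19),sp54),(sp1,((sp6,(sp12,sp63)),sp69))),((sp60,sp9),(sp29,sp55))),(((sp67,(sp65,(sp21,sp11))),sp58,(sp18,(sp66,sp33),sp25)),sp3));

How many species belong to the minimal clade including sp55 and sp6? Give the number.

12

The MRCA of sp55 and sp6 is the node subtending ((((sp15,sp19),sp54),(sp1,((sp6,(sp12,sp63)),sp69))),((sp60,sp9),(sp29,sp55))).
That clade contains 12 terminal taxa: sp1, sp12, sp15, sp19, sp29, sp54, sp55, sp6, sp60, sp63, sp69, sp9.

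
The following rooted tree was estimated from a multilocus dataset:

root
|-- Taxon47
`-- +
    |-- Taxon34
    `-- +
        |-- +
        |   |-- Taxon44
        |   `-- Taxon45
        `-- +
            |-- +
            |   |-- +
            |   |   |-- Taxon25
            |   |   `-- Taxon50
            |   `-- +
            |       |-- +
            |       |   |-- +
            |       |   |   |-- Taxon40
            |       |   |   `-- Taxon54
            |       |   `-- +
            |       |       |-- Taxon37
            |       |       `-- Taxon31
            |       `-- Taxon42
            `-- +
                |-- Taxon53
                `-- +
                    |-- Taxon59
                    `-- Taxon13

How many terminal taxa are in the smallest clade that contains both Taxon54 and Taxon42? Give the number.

5

The MRCA of Taxon54 and Taxon42 is the node subtending (((Taxon40,Taxon54),(Taxon37,Taxon31)),Taxon42).
That clade contains 5 terminal taxa: Taxon31, Taxon37, Taxon40, Taxon42, Taxon54.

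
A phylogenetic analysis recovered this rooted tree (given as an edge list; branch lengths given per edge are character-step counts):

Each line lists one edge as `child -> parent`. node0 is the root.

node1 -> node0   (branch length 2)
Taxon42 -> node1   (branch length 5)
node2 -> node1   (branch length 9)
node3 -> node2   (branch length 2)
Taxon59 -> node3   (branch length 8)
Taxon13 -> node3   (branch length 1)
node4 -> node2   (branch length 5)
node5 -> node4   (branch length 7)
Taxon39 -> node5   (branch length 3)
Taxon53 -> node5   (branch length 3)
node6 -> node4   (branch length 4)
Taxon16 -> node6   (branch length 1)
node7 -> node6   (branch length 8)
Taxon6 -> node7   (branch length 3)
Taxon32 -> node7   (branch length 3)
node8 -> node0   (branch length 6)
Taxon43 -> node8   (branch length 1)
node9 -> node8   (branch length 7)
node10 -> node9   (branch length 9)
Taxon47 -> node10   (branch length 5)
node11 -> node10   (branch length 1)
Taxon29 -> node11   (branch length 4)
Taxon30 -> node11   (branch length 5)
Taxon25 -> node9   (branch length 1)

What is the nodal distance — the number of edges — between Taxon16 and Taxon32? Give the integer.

3

The MRCA of Taxon16 and Taxon32 is the node subtending (Taxon16,(Taxon6,Taxon32)).
From Taxon16 up to that node: 1 branch. From Taxon32 up to the same node: 2 branches. Total: 1 + 2 = 3.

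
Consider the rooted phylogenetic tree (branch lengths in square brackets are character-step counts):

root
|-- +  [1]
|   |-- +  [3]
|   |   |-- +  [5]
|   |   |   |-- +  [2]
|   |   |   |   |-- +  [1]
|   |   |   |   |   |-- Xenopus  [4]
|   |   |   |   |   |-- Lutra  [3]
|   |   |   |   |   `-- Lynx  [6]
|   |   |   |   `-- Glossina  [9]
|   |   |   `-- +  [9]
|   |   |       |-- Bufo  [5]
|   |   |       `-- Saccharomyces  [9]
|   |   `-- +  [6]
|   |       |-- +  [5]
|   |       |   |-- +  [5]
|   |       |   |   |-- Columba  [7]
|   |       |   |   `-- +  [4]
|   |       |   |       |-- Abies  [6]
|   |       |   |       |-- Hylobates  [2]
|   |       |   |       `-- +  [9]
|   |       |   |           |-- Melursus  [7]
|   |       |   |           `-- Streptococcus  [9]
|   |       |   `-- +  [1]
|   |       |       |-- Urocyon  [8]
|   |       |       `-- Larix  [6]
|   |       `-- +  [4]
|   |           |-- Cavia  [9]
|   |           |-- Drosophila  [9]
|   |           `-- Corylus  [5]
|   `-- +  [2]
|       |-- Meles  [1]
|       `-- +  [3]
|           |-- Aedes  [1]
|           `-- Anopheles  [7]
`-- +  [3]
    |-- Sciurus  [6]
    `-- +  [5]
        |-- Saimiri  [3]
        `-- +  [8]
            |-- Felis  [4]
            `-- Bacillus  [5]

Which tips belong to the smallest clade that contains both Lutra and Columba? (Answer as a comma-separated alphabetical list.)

Abies, Bufo, Cavia, Columba, Corylus, Drosophila, Glossina, Hylobates, Larix, Lutra, Lynx, Melursus, Saccharomyces, Streptococcus, Urocyon, Xenopus

Tracing Lutra: it sits inside (Xenopus,Lutra,Lynx).
Tracing Columba: it sits inside (Columba,(Abies,Hylobates,(Melursus,Streptococcus))).
The smallest clade enclosing both is ((((Xenopus,Lutra,Lynx),Glossina),(Bufo,Saccharomyces)),(((Columba,(Abies,Hylobates,(Melursus,Streptococcus))),(Urocyon,Larix)),(Cavia,Drosophila,Corylus))); the answer is its 16 terminal taxa in alphabetical order.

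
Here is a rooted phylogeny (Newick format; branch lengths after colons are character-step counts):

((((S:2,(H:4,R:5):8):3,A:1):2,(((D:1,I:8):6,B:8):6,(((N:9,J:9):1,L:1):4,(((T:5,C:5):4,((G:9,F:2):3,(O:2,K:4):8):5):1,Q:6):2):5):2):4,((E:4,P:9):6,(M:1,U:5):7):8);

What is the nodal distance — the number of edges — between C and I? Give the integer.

8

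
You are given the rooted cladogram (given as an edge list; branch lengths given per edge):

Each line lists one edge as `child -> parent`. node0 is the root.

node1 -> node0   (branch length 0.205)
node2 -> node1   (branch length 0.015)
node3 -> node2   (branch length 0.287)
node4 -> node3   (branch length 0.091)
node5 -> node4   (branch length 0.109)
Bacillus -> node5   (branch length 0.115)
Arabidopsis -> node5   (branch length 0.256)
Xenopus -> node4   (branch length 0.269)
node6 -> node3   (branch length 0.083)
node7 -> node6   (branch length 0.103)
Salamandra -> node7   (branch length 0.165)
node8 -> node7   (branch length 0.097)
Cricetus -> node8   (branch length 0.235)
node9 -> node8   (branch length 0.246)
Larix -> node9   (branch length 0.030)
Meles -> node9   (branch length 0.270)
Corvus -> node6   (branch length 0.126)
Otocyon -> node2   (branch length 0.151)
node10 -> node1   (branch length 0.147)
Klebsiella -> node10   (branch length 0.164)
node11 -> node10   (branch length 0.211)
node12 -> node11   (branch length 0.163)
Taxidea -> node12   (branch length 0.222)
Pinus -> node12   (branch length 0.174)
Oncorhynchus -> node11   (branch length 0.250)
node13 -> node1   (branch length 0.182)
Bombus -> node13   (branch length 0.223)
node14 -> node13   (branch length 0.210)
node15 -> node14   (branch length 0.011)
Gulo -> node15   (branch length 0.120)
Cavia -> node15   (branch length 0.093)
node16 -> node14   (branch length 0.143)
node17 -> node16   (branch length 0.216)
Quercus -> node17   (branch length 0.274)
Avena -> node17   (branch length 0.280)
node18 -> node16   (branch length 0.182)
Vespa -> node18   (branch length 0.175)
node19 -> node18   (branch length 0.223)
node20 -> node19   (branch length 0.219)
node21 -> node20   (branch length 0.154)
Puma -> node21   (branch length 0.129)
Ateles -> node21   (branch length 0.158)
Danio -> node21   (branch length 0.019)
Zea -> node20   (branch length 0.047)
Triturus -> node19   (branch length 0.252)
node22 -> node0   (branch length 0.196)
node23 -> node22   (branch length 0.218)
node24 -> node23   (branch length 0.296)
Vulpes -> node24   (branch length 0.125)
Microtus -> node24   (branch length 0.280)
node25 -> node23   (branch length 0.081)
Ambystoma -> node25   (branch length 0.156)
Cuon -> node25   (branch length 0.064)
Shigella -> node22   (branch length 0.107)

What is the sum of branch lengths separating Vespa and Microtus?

The path runs Vespa → … → MRCA → … → Microtus; the MRCA is the root of the tree.
Branch lengths along that path: 0.175 + 0.182 + 0.143 + 0.210 + 0.182 + 0.205 + 0.196 + 0.218 + 0.296 + 0.280 = 2.087.

2.087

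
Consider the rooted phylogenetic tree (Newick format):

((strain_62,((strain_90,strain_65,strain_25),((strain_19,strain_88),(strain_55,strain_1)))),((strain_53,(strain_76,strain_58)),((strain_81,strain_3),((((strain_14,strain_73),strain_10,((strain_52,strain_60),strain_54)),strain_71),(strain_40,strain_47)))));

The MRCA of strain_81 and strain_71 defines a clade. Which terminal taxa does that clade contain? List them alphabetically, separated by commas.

strain_10, strain_14, strain_3, strain_40, strain_47, strain_52, strain_54, strain_60, strain_71, strain_73, strain_81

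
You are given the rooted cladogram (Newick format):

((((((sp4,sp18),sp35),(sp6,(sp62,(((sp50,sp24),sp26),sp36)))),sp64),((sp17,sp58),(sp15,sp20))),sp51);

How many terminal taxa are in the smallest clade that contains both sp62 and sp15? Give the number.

The MRCA of sp62 and sp15 is the node subtending (((((sp4,sp18),sp35),(sp6,(sp62,(((sp50,sp24),sp26),sp36)))),sp64),((sp17,sp58),(sp15,sp20))).
That clade contains 14 terminal taxa: sp15, sp17, sp18, sp20, sp24, sp26, sp35, sp36, sp4, sp50, sp58, sp6, sp62, sp64.

14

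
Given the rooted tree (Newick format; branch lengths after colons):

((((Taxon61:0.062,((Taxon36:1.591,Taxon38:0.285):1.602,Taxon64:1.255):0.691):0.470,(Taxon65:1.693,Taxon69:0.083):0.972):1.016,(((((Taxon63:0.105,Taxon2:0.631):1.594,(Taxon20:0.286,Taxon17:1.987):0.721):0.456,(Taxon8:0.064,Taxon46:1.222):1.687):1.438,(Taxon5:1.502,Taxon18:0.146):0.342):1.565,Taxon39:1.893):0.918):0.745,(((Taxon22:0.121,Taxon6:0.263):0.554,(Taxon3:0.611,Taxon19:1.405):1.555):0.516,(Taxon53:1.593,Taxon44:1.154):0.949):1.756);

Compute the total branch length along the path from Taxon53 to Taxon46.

The path runs Taxon53 → … → MRCA → … → Taxon46; the MRCA is the root of the tree.
Branch lengths along that path: 1.593 + 0.949 + 1.756 + 0.745 + 0.918 + 1.565 + 1.438 + 1.687 + 1.222 = 11.873.

11.873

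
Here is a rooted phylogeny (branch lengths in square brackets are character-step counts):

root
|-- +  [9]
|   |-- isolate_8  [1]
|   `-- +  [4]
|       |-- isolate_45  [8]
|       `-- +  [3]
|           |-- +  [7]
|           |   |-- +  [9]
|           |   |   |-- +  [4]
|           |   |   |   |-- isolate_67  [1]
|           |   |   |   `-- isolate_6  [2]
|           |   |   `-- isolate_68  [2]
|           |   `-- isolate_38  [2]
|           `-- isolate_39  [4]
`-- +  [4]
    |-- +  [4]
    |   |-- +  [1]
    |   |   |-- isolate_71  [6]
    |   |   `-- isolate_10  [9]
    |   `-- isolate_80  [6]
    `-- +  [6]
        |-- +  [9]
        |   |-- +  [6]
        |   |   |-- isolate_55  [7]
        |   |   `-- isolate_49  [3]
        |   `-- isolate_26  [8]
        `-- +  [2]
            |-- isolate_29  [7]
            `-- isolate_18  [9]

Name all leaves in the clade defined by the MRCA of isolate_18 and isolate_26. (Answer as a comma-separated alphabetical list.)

Tracing isolate_18: it sits inside (isolate_29,isolate_18).
Tracing isolate_26: it sits inside ((isolate_55,isolate_49),isolate_26).
The smallest clade enclosing both is (((isolate_55,isolate_49),isolate_26),(isolate_29,isolate_18)); the answer is its 5 terminal taxa in alphabetical order.

isolate_18, isolate_26, isolate_29, isolate_49, isolate_55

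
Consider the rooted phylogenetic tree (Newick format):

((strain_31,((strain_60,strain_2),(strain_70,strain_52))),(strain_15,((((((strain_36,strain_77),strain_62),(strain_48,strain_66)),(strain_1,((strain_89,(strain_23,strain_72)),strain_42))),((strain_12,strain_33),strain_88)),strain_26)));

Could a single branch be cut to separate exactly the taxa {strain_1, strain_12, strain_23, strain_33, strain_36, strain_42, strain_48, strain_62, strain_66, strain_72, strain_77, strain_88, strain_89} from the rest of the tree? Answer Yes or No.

The most recent common ancestor of these taxa subtends (((((strain_36,strain_77),strain_62),(strain_48,strain_66)),(strain_1,((strain_89,(strain_23,strain_72)),strain_42))),((strain_12,strain_33),strain_88)).
That clade has exactly 13 tips — every listed taxon and nothing else — so the group is monophyletic.

Yes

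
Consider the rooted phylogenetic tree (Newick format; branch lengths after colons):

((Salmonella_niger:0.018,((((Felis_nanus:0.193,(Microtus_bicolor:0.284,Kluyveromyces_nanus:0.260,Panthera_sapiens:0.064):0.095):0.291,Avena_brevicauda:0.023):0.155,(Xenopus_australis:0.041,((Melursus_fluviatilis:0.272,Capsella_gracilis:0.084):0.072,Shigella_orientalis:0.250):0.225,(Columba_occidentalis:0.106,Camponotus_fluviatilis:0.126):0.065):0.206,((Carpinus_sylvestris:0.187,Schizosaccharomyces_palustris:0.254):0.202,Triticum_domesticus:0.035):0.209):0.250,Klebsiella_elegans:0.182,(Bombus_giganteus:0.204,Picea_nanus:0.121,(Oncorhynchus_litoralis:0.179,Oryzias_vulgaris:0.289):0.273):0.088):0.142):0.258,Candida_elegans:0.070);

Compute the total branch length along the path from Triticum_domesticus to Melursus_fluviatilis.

The path runs Triticum_domesticus → … → MRCA → … → Melursus_fluviatilis; the MRCA is the node subtending (((Felis_nanus,(Microtus_bicolor,Kluyveromyces_nanus,Panthera_sapiens)),Avena_brevicauda),(Xenopus_australis,((Melursus_fluviatilis,Capsella_gracilis),Shigella_orientalis),(Columba_occidentalis,Camponotus_fluviatilis)),((Carpinus_sylvestris,Schizosaccharomyces_palustris),Triticum_domesticus)).
Branch lengths along that path: 0.035 + 0.209 + 0.206 + 0.225 + 0.072 + 0.272 = 1.019.

1.019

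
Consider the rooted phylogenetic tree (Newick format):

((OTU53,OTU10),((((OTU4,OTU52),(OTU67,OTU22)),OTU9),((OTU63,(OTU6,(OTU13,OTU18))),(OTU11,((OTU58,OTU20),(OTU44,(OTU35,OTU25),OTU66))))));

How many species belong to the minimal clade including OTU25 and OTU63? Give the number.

11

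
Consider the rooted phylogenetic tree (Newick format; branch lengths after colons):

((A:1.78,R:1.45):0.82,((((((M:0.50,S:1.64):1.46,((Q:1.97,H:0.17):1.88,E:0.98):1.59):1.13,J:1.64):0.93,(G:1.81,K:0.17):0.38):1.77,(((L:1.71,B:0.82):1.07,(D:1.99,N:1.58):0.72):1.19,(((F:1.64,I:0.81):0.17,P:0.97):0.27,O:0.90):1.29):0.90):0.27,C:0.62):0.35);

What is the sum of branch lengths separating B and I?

5.62

The path runs B → … → MRCA → … → I; the MRCA is the node subtending (((L,B),(D,N)),(((F,I),P),O)).
Branch lengths along that path: 0.82 + 1.07 + 1.19 + 1.29 + 0.27 + 0.17 + 0.81 = 5.62.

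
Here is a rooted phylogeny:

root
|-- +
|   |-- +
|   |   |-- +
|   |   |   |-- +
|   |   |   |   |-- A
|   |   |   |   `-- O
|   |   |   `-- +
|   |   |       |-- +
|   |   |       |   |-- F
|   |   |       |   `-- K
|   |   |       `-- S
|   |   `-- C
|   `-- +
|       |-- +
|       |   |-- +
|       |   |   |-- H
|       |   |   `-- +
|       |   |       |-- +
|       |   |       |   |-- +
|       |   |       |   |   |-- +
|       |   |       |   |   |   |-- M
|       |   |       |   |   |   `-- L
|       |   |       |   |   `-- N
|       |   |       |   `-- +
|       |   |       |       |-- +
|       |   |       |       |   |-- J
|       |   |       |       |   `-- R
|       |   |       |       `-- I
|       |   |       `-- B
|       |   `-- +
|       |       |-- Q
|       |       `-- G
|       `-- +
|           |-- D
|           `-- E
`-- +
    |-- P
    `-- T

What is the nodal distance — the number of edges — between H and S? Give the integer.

8

The MRCA of H and S is the node subtending ((((A,O),((F,K),S)),C),(((H,((((M,L),N),((J,R),I)),B)),(Q,G)),(D,E))).
From H up to that node: 4 branches. From S up to the same node: 4 branches. Total: 4 + 4 = 8.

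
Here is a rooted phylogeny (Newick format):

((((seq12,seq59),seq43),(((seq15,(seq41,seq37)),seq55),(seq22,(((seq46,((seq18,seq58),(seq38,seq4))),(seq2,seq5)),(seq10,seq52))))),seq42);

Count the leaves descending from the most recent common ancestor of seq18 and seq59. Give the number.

The MRCA of seq18 and seq59 is the node subtending (((seq12,seq59),seq43),(((seq15,(seq41,seq37)),seq55),(seq22,(((seq46,((seq18,seq58),(seq38,seq4))),(seq2,seq5)),(seq10,seq52))))).
That clade contains 17 terminal taxa: seq10, seq12, seq15, seq18, seq2, seq22, seq37, seq38, seq4, seq41, seq43, seq46, seq5, seq52, seq55, seq58, seq59.

17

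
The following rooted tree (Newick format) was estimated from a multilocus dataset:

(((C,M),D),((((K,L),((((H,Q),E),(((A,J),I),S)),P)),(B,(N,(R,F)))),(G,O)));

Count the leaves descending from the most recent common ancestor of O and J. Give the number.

The MRCA of O and J is the node subtending ((((K,L),((((H,Q),E),(((A,J),I),S)),P)),(B,(N,(R,F)))),(G,O)).
That clade contains 16 terminal taxa: A, B, E, F, G, H, I, J, K, L, N, O, P, Q, R, S.

16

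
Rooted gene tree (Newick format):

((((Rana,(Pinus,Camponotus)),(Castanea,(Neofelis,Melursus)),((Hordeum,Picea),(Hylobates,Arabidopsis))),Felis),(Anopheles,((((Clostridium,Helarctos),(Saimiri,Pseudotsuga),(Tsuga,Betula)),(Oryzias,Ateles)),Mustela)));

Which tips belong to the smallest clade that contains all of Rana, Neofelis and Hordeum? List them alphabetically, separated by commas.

Arabidopsis, Camponotus, Castanea, Hordeum, Hylobates, Melursus, Neofelis, Picea, Pinus, Rana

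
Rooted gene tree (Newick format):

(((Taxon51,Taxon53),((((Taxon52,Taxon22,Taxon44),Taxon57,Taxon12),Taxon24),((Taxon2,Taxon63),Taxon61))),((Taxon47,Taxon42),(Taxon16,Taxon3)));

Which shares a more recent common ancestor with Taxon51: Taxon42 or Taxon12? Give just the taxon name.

The MRCA of Taxon51 and Taxon12 subtends ((Taxon51,Taxon53),((((Taxon52,Taxon22,Taxon44),Taxon57,Taxon12),Taxon24),((Taxon2,Taxon63),Taxon61))) (11 taxa).
The MRCA of Taxon51 and Taxon42 is the root, subtending the entire tree (15 taxa).
The first is nested inside the second, so Taxon51 shares a more recent common ancestor with Taxon12.

Taxon12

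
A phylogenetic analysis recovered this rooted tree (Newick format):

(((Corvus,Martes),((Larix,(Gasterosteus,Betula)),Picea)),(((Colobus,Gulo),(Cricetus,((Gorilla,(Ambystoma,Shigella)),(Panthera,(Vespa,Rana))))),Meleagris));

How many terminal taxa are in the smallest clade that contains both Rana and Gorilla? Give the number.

6

The MRCA of Rana and Gorilla is the node subtending ((Gorilla,(Ambystoma,Shigella)),(Panthera,(Vespa,Rana))).
That clade contains 6 terminal taxa: Ambystoma, Gorilla, Panthera, Rana, Shigella, Vespa.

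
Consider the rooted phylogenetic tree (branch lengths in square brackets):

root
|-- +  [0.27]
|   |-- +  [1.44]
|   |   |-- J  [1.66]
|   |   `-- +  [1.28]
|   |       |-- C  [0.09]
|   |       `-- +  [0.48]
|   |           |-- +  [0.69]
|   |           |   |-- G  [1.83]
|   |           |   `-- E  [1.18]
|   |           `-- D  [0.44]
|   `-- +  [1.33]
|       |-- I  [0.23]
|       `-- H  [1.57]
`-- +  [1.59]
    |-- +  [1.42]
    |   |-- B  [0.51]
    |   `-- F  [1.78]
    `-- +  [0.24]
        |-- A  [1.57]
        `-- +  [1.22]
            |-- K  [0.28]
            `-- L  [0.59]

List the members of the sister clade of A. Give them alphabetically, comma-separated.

A attaches to the tree at the node subtending (A,(K,L)).
The other lineage descending from that same node — the sister group — is (K,L); its 2 tips in alphabetical order are the answer.

K, L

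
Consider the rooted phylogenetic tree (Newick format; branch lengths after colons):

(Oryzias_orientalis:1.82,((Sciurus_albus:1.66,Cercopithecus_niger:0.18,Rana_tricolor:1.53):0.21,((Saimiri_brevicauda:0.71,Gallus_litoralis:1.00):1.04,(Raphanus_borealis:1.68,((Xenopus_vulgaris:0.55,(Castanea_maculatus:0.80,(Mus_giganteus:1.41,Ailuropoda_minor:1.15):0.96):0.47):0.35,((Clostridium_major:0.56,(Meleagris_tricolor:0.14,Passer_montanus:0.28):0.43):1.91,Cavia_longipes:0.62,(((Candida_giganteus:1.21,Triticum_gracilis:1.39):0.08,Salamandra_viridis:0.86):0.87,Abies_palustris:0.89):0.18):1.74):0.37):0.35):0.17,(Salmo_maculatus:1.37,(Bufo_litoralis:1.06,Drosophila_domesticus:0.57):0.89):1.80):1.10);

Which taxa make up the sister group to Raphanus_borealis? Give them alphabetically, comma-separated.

Raphanus_borealis attaches to the tree at the node subtending (Raphanus_borealis,((Xenopus_vulgaris,(Castanea_maculatus,(Mus_giganteus,Ailuropoda_minor))),((Clostridium_major,(Meleagris_tricolor,Passer_montanus)),Cavia_longipes,(((Candida_giganteus,Triticum_gracilis),Salamandra_viridis),Abies_palustris)))).
The other lineage descending from that same node — the sister group — is ((Xenopus_vulgaris,(Castanea_maculatus,(Mus_giganteus,Ailuropoda_minor))),((Clostridium_major,(Meleagris_tricolor,Passer_montanus)),Cavia_longipes,(((Candida_giganteus,Triticum_gracilis),Salamandra_viridis),Abies_palustris))); its 12 tips in alphabetical order are the answer.

Abies_palustris, Ailuropoda_minor, Candida_giganteus, Castanea_maculatus, Cavia_longipes, Clostridium_major, Meleagris_tricolor, Mus_giganteus, Passer_montanus, Salamandra_viridis, Triticum_gracilis, Xenopus_vulgaris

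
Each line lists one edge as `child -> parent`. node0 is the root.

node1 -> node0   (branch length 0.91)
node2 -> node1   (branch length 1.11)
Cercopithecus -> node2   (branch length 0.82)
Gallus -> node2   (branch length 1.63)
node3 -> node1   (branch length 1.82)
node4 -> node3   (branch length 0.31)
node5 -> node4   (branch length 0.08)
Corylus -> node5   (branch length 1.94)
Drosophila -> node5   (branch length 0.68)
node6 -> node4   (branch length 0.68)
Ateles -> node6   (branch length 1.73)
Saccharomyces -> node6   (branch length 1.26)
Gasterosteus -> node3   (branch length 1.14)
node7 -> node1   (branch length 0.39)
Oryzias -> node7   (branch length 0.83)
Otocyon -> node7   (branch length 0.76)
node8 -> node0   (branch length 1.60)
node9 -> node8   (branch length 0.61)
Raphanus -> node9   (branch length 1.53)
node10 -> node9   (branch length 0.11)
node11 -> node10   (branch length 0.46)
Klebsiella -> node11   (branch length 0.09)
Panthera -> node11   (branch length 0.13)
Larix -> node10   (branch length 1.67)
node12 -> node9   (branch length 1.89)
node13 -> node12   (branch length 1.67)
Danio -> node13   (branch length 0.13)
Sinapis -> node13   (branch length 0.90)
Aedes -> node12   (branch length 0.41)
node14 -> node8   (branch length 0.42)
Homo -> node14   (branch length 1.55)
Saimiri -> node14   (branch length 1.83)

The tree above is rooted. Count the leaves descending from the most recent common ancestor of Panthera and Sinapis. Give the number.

The MRCA of Panthera and Sinapis is the node subtending (Raphanus,((Klebsiella,Panthera),Larix),((Danio,Sinapis),Aedes)).
That clade contains 7 terminal taxa: Aedes, Danio, Klebsiella, Larix, Panthera, Raphanus, Sinapis.

7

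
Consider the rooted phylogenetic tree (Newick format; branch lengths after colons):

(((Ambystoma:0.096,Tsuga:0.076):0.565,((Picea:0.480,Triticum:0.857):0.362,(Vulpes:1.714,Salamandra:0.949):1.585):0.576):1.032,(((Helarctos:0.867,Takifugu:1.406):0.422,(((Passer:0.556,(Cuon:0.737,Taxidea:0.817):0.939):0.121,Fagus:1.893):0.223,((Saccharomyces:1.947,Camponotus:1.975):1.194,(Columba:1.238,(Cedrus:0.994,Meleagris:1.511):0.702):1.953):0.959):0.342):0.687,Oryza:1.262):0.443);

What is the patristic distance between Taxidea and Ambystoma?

The path runs Taxidea → … → MRCA → … → Ambystoma; the MRCA is the root of the tree.
Branch lengths along that path: 0.817 + 0.939 + 0.121 + 0.223 + 0.342 + 0.687 + 0.443 + 1.032 + 0.565 + 0.096 = 5.265.

5.265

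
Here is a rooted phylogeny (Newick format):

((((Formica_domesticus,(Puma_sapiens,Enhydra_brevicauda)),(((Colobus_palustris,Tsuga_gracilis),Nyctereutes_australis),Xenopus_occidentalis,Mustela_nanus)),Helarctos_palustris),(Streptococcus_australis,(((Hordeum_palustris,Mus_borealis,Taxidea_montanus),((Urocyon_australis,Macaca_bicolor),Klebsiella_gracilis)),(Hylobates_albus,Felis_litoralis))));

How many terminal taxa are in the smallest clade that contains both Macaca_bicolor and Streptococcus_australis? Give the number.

9

The MRCA of Macaca_bicolor and Streptococcus_australis is the node subtending (Streptococcus_australis,(((Hordeum_palustris,Mus_borealis,Taxidea_montanus),((Urocyon_australis,Macaca_bicolor),Klebsiella_gracilis)),(Hylobates_albus,Felis_litoralis))).
That clade contains 9 terminal taxa: Felis_litoralis, Hordeum_palustris, Hylobates_albus, Klebsiella_gracilis, Macaca_bicolor, Mus_borealis, Streptococcus_australis, Taxidea_montanus, Urocyon_australis.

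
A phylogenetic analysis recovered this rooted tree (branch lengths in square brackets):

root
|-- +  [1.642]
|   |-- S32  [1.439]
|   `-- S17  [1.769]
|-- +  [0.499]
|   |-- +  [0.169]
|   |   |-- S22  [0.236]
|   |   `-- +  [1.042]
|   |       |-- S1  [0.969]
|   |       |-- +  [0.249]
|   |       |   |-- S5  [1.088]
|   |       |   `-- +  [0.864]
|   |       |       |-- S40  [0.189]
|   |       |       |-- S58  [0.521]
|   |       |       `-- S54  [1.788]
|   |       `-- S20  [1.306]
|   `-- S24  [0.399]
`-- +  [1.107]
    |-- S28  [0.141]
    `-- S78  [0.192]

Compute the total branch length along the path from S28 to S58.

4.592

The path runs S28 → … → MRCA → … → S58; the MRCA is the root of the tree.
Branch lengths along that path: 0.141 + 1.107 + 0.499 + 0.169 + 1.042 + 0.249 + 0.864 + 0.521 = 4.592.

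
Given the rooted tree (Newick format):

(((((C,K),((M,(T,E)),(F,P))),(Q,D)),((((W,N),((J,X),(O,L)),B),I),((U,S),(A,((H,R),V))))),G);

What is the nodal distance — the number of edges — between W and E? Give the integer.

11

The MRCA of W and E is the node subtending ((((C,K),((M,(T,E)),(F,P))),(Q,D)),((((W,N),((J,X),(O,L)),B),I),((U,S),(A,((H,R),V))))).
From W up to that node: 5 branches. From E up to the same node: 6 branches. Total: 5 + 6 = 11.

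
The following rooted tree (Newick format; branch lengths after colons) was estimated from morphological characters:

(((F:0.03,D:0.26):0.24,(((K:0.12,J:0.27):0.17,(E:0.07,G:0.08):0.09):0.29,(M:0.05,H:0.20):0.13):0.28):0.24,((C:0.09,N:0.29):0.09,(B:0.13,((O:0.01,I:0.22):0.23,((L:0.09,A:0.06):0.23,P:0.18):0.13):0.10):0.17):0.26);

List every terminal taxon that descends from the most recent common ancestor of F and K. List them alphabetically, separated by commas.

D, E, F, G, H, J, K, M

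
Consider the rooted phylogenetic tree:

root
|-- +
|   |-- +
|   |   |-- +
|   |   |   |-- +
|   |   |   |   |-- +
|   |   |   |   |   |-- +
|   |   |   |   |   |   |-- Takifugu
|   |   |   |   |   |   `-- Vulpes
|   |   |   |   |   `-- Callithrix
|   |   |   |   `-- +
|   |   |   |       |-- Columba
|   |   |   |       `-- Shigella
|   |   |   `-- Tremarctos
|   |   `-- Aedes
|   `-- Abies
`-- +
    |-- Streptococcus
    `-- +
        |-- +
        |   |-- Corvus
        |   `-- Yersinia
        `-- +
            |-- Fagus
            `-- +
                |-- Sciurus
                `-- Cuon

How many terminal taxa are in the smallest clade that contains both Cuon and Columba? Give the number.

The MRCA of Cuon and Columba is the root, so the clade is the entire tree.
That clade contains 14 terminal taxa: Abies, Aedes, Callithrix, Columba, Corvus, Cuon, Fagus, Sciurus, Shigella, Streptococcus, Takifugu, Tremarctos, Vulpes, Yersinia.

14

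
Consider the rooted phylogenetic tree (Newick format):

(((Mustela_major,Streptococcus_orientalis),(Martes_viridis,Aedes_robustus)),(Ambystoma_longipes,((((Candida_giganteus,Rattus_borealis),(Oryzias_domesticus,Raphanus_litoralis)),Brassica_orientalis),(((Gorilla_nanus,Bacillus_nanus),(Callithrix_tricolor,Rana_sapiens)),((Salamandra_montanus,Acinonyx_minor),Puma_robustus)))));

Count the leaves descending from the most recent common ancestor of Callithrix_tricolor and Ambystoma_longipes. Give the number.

13

The MRCA of Callithrix_tricolor and Ambystoma_longipes is the node subtending (Ambystoma_longipes,((((Candida_giganteus,Rattus_borealis),(Oryzias_domesticus,Raphanus_litoralis)),Brassica_orientalis),(((Gorilla_nanus,Bacillus_nanus),(Callithrix_tricolor,Rana_sapiens)),((Salamandra_montanus,Acinonyx_minor),Puma_robustus)))).
That clade contains 13 terminal taxa: Acinonyx_minor, Ambystoma_longipes, Bacillus_nanus, Brassica_orientalis, Callithrix_tricolor, Candida_giganteus, Gorilla_nanus, Oryzias_domesticus, Puma_robustus, Rana_sapiens, Raphanus_litoralis, Rattus_borealis, Salamandra_montanus.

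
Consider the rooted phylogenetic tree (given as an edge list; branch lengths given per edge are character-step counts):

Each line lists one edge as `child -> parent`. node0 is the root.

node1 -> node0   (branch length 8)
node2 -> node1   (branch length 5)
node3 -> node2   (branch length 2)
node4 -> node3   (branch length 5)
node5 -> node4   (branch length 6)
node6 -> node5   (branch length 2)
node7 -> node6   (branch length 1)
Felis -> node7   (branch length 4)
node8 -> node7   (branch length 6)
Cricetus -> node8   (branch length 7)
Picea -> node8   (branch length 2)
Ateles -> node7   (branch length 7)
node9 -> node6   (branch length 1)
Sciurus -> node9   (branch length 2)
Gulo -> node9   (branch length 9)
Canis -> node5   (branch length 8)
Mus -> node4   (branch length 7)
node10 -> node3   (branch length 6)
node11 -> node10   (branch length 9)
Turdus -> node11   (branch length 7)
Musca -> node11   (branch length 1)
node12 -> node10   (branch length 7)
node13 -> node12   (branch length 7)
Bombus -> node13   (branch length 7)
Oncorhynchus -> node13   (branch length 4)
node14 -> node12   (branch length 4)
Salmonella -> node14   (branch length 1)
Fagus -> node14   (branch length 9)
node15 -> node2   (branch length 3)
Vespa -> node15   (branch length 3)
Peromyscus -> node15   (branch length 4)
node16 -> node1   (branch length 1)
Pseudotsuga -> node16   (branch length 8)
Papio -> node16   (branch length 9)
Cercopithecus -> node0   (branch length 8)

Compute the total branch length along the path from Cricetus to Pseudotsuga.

43

The path runs Cricetus → … → MRCA → … → Pseudotsuga; the MRCA is the node subtending (((((((Felis,(Cricetus,Picea),Ateles),(Sciurus,Gulo)),Canis),Mus),((Turdus,Musca),((Bombus,Oncorhynchus),(Salmonella,Fagus)))),(Vespa,Peromyscus)),(Pseudotsuga,Papio)).
Branch lengths along that path: 7 + 6 + 1 + 2 + 6 + 5 + 2 + 5 + 1 + 8 = 43.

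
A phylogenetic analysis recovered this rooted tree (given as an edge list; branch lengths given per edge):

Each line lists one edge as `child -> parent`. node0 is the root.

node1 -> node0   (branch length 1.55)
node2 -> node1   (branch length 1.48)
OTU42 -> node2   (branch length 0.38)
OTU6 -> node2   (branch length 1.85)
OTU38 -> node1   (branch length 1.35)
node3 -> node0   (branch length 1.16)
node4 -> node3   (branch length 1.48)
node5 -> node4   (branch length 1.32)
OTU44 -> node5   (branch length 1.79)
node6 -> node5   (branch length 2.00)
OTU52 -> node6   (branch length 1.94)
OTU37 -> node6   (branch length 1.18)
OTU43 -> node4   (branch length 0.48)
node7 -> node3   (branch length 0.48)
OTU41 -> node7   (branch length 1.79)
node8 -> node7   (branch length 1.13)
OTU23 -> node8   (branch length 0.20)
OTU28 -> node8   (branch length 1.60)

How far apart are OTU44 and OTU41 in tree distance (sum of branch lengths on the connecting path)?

The path runs OTU44 → … → MRCA → … → OTU41; the MRCA is the node subtending (((OTU44,(OTU52,OTU37)),OTU43),(OTU41,(OTU23,OTU28))).
Branch lengths along that path: 1.79 + 1.32 + 1.48 + 0.48 + 1.79 = 6.86.

6.86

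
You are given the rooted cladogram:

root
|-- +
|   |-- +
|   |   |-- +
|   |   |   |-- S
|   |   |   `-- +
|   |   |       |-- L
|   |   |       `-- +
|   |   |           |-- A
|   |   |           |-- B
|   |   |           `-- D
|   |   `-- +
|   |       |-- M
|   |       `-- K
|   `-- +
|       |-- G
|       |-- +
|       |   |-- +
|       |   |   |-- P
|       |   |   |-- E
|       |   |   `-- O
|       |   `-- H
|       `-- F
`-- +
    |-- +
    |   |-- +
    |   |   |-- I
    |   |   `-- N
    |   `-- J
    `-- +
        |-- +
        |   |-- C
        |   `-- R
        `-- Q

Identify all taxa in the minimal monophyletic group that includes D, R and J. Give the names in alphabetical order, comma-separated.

A, B, C, D, E, F, G, H, I, J, K, L, M, N, O, P, Q, R, S

Tracing D: it sits inside (A,B,D).
Tracing R: it sits inside (C,R).
Tracing J: it sits inside ((I,N),J).
The smallest clade enclosing all 3 is the whole tree (their MRCA is the root), so the answer is all 19 tips in alphabetical order.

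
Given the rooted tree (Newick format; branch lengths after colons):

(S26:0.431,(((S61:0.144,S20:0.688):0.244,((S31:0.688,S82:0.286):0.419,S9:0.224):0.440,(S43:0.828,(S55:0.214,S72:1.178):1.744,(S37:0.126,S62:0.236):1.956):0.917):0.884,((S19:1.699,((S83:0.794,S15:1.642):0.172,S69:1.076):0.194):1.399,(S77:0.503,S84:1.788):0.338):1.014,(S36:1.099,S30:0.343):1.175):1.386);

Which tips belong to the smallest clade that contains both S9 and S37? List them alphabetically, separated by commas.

S20, S31, S37, S43, S55, S61, S62, S72, S82, S9

Tracing S9: it sits inside ((S31,S82),S9).
Tracing S37: it sits inside (S37,S62).
The smallest clade enclosing both is ((S61,S20),((S31,S82),S9),(S43,(S55,S72),(S37,S62))); the answer is its 10 terminal taxa in alphabetical order.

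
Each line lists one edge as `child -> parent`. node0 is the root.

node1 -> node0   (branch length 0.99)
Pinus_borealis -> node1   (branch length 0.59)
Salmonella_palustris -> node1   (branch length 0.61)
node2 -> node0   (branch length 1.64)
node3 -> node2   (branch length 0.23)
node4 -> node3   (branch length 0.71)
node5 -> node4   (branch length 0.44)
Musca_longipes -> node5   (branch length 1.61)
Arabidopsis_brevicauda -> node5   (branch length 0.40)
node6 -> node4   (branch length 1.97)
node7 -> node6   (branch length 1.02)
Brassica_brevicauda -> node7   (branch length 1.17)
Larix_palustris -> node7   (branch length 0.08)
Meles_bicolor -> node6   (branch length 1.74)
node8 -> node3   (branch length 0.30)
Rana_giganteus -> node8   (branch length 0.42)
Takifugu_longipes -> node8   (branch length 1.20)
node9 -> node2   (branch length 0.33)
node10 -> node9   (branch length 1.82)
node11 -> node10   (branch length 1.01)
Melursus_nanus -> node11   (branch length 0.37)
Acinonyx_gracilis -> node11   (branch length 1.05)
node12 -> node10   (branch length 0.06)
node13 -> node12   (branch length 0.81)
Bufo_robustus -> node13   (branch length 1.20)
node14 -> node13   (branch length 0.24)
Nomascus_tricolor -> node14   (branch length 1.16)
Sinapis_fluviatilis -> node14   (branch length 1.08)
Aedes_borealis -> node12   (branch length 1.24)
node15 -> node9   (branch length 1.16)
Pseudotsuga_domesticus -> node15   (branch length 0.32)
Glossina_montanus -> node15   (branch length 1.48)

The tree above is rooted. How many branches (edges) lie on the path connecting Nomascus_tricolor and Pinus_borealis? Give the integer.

The MRCA of Nomascus_tricolor and Pinus_borealis is the root of the tree.
From Nomascus_tricolor up to that node: 7 branches. From Pinus_borealis up to the same node: 2 branches. Total: 7 + 2 = 9.

9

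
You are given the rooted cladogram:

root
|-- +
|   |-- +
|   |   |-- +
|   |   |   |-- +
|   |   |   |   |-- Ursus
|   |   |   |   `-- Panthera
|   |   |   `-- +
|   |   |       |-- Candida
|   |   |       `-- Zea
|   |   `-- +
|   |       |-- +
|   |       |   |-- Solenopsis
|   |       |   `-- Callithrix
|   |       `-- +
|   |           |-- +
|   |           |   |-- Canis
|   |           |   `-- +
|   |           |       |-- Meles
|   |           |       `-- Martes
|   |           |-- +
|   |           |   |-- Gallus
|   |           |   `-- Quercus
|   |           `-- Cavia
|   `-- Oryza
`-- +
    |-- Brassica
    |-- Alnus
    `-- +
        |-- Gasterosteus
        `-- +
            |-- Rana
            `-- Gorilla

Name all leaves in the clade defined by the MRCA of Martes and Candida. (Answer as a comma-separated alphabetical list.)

Callithrix, Candida, Canis, Cavia, Gallus, Martes, Meles, Panthera, Quercus, Solenopsis, Ursus, Zea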